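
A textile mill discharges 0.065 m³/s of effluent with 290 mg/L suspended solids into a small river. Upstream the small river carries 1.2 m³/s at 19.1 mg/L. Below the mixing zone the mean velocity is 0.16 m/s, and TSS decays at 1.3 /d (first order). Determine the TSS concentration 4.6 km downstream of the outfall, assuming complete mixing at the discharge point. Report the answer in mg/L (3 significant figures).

After complete mixing, C₀ = (0.065·290 + 1.2·19.1) / 1.265 = 33.02 mg/L.
Travel time t = 4600 m / 0.16 m/s = 2.875e+04 s = 0.3328 d.
C = 33.02·exp(−1.3·0.3328) = 33.02·0.6488 = 21.42 mg/L.

21.4 mg/L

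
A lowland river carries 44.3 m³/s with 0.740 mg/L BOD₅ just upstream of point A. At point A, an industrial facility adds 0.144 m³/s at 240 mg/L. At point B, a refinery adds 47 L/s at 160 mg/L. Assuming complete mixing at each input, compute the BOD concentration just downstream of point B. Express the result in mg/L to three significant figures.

1.68 mg/L

After input A: C = (44.3·0.74 + 0.144·240) / 44.44 = 1.515 mg/L.
47 L/s = 0.047 m³/s.
After input B: C = (44.44·1.515 + 0.047·160) / 44.49 = 1.683 mg/L.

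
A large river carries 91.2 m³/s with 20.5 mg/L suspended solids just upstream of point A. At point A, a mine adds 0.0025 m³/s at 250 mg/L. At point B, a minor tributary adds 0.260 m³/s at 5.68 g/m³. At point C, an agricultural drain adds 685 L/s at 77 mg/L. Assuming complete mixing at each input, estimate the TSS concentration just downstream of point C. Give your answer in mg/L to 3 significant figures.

20.9 mg/L

After input A: C = (91.2·20.5 + 0.0025·250) / 91.2 = 20.51 mg/L.
After input B: C = (91.2·20.51 + 0.26·5.68) / 91.46 = 20.46 mg/L.
685 L/s = 0.685 m³/s.
After input C: C = (91.46·20.46 + 0.685·77) / 92.15 = 20.88 mg/L.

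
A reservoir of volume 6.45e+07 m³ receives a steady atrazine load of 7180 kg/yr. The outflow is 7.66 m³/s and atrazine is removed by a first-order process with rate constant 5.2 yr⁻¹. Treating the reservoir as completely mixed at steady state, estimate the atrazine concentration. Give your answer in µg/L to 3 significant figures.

Outflow Q = 7.66 m³/s × 3.156e+07 s/yr = 2.417e+08 m³/yr.
Steady-state CSTR mass balance: W = Q·C + k·V·C, so C = W/(Q + kV).
Q + kV = 2.417e+08 + 5.2·6.45e+07 = 5.771e+08 m³/yr.
C = 7180/5.771e+08 = 1.244e-05 kg/m³ = 0.01244 mg/L = 12.44 µg/L.

12.4 µg/L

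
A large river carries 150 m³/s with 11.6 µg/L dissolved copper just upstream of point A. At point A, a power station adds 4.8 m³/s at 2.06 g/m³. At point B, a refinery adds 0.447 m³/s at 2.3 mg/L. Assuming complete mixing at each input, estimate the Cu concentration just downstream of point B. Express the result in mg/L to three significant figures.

11.6 µg/L = 0.0116 mg/L.
After input A: C = (150·0.0116 + 4.8·2.06) / 154.8 = 0.07512 mg/L.
After input B: C = (154.8·0.07512 + 0.447·2.3) / 155.2 = 0.08152 mg/L.

0.0815 mg/L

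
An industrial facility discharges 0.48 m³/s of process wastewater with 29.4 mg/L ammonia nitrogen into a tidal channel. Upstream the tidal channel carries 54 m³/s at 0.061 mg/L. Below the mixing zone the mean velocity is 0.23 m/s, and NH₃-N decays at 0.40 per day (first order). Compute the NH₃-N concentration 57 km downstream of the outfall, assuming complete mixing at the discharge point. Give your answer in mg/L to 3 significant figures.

0.101 mg/L

After complete mixing, C₀ = (0.48·29.4 + 54·0.061) / 54.48 = 0.3195 mg/L.
Travel time t = 5.7e+04 m / 0.23 m/s = 2.478e+05 s = 2.868 d.
C = 0.3195·exp(−0.40·2.868) = 0.3195·0.3175 = 0.1014 mg/L.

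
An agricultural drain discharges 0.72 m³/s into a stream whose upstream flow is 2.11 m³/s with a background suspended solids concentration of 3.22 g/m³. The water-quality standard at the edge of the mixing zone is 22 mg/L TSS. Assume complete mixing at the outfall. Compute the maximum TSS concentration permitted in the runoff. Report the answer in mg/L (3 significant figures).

77.0 mg/L

Mass balance: 22·2.83 = 0.72·Cₑ + 2.11·3.22.
Cₑ = (62.26 − 6.794) / 0.72 = 77.04 mg/L.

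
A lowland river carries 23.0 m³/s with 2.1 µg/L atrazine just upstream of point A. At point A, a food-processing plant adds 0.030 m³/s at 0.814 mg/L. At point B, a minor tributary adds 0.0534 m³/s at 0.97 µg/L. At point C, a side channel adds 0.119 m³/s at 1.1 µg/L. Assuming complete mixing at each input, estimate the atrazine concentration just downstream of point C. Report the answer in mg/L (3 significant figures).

0.00314 mg/L

2.1 µg/L = 0.0021 mg/L.
After input A: C = (23·0.0021 + 0.03·0.814) / 23.03 = 0.003158 mg/L.
0.97 µg/L = 0.00097 mg/L.
After input B: C = (23.03·0.003158 + 0.0534·0.00097) / 23.08 = 0.003153 mg/L.
1.1 µg/L = 0.0011 mg/L.
After input C: C = (23.08·0.003153 + 0.119·0.0011) / 23.2 = 0.003142 mg/L.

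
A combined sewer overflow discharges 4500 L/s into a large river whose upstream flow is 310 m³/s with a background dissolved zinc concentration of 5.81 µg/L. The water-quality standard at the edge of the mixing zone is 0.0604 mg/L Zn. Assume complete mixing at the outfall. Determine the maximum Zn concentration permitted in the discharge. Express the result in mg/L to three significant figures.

4500 L/s = 4.5 m³/s.
5.81 µg/L = 0.00581 mg/L.
Mass balance: 0.0604·314.5 = 4.5·Cₑ + 310·0.00581.
Cₑ = (19 − 1.801) / 4.5 = 3.821 mg/L.

3.82 mg/L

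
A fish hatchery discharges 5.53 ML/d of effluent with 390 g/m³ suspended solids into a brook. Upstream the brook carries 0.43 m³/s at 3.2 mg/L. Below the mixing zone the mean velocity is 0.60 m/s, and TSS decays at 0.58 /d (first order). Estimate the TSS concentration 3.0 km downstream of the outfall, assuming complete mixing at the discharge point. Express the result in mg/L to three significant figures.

51.6 mg/L

5.53 ML/d = 0.064 m³/s.
After complete mixing, C₀ = (0.064·390 + 0.43·3.2) / 0.494 = 53.31 mg/L.
Travel time t = 3000 m / 0.60 m/s = 5000 s = 0.05787 d.
C = 53.31·exp(−0.58·0.05787) = 53.31·0.967 = 51.56 mg/L.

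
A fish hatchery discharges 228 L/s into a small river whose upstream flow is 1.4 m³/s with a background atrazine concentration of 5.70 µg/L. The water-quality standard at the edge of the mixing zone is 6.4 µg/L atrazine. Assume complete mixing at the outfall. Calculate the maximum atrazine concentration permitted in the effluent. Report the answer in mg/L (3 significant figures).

0.0107 mg/L

228 L/s = 0.228 m³/s.
5.70 µg/L = 0.0057 mg/L.
6.4 µg/L = 0.0064 mg/L.
Mass balance: 0.0064·1.628 = 0.228·Cₑ + 1.4·0.0057.
Cₑ = (0.01042 − 0.00798) / 0.228 = 0.0107 mg/L.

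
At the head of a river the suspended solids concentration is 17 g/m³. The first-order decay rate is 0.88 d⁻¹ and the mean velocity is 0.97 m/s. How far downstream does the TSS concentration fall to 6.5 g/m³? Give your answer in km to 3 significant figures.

91.6 km

From C = C₀·e^(−kt), t = ln(C₀/C)/k = ln(17/6.5)/0.88 = 0.9614/0.88 = 1.093 d.
Distance = v·t = 0.97 m/s × 9.439e+04 s = 9.156e+04 m = 91.56 km.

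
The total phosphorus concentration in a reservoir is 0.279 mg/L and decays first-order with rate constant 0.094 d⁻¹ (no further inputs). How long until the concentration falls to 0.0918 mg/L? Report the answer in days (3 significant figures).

11.8 d

t = ln(C₀/C)/k = ln(0.279/0.0918)/0.094 = 1.112/0.094 = 11.83 d.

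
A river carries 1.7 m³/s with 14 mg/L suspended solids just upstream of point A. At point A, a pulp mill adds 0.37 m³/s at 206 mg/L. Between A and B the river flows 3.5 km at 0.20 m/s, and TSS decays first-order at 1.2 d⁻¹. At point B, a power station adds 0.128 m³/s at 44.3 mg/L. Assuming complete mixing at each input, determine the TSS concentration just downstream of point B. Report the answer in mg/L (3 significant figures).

38.3 mg/L

After input A: C = (1.7·14 + 0.37·206) / 2.07 = 48.32 mg/L.
Over the 3.5 km reach to input B (t = 1.75e+04 s = 0.2025 d), decay gives C = 48.32·exp(−1.2·0.2025) = 37.89 mg/L.
After input B: C = (2.07·37.89 + 0.128·44.3) / 2.198 = 38.27 mg/L.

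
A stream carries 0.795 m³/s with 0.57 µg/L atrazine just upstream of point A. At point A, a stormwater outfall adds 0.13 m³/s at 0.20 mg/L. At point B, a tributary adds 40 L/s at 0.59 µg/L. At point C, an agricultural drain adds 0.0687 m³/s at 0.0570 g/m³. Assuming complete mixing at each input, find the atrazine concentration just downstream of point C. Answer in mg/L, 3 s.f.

0.57 µg/L = 0.00057 mg/L.
After input A: C = (0.795·0.00057 + 0.13·0.2) / 0.925 = 0.0286 mg/L.
40 L/s = 0.04 m³/s.
0.59 µg/L = 0.00059 mg/L.
After input B: C = (0.925·0.0286 + 0.04·0.00059) / 0.965 = 0.02744 mg/L.
After input C: C = (0.965·0.02744 + 0.0687·0.057) / 1.034 = 0.0294 mg/L.

0.0294 mg/L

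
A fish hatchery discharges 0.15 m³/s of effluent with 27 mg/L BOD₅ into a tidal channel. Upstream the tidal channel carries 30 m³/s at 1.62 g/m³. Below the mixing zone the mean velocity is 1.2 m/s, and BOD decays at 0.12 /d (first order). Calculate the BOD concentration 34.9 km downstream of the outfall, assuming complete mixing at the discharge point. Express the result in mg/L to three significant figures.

After complete mixing, C₀ = (0.15·27 + 30·1.62) / 30.15 = 1.746 mg/L.
Travel time t = 3.49e+04 m / 1.2 m/s = 2.908e+04 s = 0.3366 d.
C = 1.746·exp(−0.12·0.3366) = 1.746·0.9604 = 1.677 mg/L.

1.68 mg/L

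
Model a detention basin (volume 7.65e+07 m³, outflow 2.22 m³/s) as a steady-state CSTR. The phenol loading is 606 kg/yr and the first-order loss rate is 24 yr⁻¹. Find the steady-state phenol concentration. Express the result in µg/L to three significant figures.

Outflow Q = 2.22 m³/s × 3.156e+07 s/yr = 7.006e+07 m³/yr.
Steady-state CSTR mass balance: W = Q·C + k·V·C, so C = W/(Q + kV).
Q + kV = 7.006e+07 + 24·7.65e+07 = 1.906e+09 m³/yr.
C = 606/1.906e+09 = 3.179e-07 kg/m³ = 0.0003179 mg/L = 0.3179 µg/L.

0.318 µg/L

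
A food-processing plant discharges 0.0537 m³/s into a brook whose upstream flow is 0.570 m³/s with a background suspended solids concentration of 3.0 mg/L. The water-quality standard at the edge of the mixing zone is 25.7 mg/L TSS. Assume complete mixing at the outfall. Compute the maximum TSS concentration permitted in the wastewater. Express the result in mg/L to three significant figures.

Mass balance: 25.7·0.6237 = 0.0537·Cₑ + 0.57·3.
Cₑ = (16.03 − 1.71) / 0.0537 = 266.6 mg/L.

267 mg/L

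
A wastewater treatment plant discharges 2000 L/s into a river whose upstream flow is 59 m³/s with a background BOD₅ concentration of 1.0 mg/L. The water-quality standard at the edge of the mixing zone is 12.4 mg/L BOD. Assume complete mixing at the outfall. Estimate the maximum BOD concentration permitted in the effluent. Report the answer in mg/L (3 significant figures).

2000 L/s = 2 m³/s.
Mass balance: 12.4·61 = 2·Cₑ + 59·1.
Cₑ = (756.4 − 59) / 2 = 348.7 mg/L.

349 mg/L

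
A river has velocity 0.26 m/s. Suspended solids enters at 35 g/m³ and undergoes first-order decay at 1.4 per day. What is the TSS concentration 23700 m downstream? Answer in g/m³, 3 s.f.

7.99 g/m³

Travel time t = 23700 m / 0.26 m/s = 2.37e+04/0.26 = 9.115e+04 s = 1.055 d.
First-order decay: C = 35·exp(−1.4·1.055) = 35·0.2283 = 7.991 g/m³.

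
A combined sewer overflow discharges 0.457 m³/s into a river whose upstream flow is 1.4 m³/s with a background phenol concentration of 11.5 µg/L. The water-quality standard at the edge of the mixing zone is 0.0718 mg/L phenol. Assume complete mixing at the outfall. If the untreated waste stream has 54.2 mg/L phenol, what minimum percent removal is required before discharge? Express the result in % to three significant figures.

99.5 %

11.5 µg/L = 0.0115 mg/L.
Mass balance: 0.0718·1.857 = 0.457·Cₑ + 1.4·0.0115.
Cₑ = (0.1333 − 0.0161) / 0.457 = 0.2565 mg/L.
Required removal = 1 − 0.2565/54.2 = 99.53 %.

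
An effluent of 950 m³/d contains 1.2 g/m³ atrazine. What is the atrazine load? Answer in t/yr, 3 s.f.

950 m³/d = 0.011 m³/s.
Mass flux = Q·C = 0.011 m³/s × 1.2 g/m³ = 0.01319 g/s.
= 0.01319 g/s × 31.56 = 0.4164 t/yr.

0.416 t/yr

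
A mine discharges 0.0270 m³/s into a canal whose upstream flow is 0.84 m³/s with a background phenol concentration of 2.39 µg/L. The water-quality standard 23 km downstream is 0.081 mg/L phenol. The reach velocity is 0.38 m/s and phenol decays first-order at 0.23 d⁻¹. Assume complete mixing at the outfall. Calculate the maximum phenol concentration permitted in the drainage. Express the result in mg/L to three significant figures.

2.98 mg/L

2.39 µg/L = 0.00239 mg/L.
Travel time to the compliance point: t = 2.3e+04/0.38 = 6.053e+04 s = 0.7005 d; decay factor exp(−0.23·0.7005) = 0.8512.
So the concentration just after mixing may be at most 0.081/0.8512 = 0.09516 mg/L.
Mass balance: 0.09516·0.867 = 0.027·Cₑ + 0.84·0.00239.
Cₑ = (0.0825 − 0.002008) / 0.027 = 2.981 mg/L.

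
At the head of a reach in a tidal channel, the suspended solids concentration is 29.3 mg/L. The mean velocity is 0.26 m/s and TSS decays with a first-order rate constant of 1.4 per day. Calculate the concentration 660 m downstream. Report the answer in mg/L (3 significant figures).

Travel time t = 660 m / 0.26 m/s = 660/0.26 = 2538 s = 0.02938 d.
First-order decay: C = 29.3·exp(−1.4·0.02938) = 29.3·0.9597 = 28.12 mg/L.

28.1 mg/L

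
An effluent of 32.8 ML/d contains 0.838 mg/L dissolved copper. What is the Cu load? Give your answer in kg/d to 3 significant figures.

27.5 kg/d

32.8 ML/d = 0.3796 m³/s.
Mass flux = Q·C = 0.3796 m³/s × 0.838 g/m³ = 0.3181 g/s.
= 0.3181 g/s × 86.4 = 27.49 kg/d.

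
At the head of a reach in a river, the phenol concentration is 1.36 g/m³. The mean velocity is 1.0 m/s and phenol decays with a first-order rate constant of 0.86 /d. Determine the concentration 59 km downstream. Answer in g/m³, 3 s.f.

Travel time t = 59 km / 1.0 m/s = 5.9e+04/1.0 = 5.9e+04 s = 0.6829 d.
First-order decay: C = 1.36·exp(−0.86·0.6829) = 1.36·0.5558 = 0.7559 g/m³.

0.756 g/m³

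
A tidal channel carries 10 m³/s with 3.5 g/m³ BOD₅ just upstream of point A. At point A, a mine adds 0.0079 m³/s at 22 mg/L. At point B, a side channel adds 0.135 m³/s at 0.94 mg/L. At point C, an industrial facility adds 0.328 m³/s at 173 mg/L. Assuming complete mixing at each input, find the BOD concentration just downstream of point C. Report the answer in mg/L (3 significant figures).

After input A: C = (10·3.5 + 0.0079·22) / 10.01 = 3.515 mg/L.
After input B: C = (10.01·3.515 + 0.135·0.94) / 10.14 = 3.48 mg/L.
After input C: C = (10.14·3.48 + 0.328·173) / 10.47 = 8.791 mg/L.

8.79 mg/L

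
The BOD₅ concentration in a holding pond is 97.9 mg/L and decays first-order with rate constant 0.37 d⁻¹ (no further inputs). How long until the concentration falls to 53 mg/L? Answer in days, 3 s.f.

t = ln(C₀/C)/k = ln(97.9/53)/0.37 = 0.6137/0.37 = 1.659 d.

1.66 d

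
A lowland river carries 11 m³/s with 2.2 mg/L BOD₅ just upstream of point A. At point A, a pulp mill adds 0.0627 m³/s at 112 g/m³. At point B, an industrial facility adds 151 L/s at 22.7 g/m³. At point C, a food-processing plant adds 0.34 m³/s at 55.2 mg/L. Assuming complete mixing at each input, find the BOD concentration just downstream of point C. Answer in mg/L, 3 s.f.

After input A: C = (11·2.2 + 0.0627·112) / 11.06 = 2.822 mg/L.
151 L/s = 0.151 m³/s.
After input B: C = (11.06·2.822 + 0.151·22.7) / 11.21 = 3.09 mg/L.
After input C: C = (11.21·3.09 + 0.34·55.2) / 11.55 = 4.623 mg/L.

4.62 mg/L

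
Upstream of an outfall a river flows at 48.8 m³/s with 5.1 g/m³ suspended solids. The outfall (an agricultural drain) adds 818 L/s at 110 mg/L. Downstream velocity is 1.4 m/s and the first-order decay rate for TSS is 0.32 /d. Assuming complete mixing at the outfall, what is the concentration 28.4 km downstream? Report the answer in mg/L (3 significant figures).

818 L/s = 0.818 m³/s.
After complete mixing, C₀ = (0.818·110 + 48.8·5.1) / 49.62 = 6.829 mg/L.
Travel time t = 2.84e+04 m / 1.4 m/s = 2.029e+04 s = 0.2348 d.
C = 6.829·exp(−0.32·0.2348) = 6.829·0.9276 = 6.335 mg/L.

6.34 mg/L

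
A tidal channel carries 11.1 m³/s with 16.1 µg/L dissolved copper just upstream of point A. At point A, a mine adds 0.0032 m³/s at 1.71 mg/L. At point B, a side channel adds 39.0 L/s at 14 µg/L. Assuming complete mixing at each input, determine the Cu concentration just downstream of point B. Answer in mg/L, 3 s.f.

0.0166 mg/L

16.1 µg/L = 0.0161 mg/L.
After input A: C = (11.1·0.0161 + 0.0032·1.71) / 11.1 = 0.01659 mg/L.
39.0 L/s = 0.039 m³/s.
14 µg/L = 0.014 mg/L.
After input B: C = (11.1·0.01659 + 0.039·0.014) / 11.14 = 0.01658 mg/L.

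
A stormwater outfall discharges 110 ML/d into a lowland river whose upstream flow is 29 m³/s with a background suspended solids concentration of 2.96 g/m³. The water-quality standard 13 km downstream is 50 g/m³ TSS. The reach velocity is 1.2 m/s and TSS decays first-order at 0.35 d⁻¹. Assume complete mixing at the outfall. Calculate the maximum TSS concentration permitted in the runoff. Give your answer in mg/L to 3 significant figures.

1170 mg/L

110 ML/d = 1.273 m³/s.
Travel time to the compliance point: t = 1.3e+04/1.2 = 1.083e+04 s = 0.1254 d; decay factor exp(−0.35·0.1254) = 0.9571.
So the concentration just after mixing may be at most 50/0.9571 = 52.24 mg/L.
Mass balance: 52.24·30.27 = 1.273·Cₑ + 29·2.96.
Cₑ = (1582 − 85.84) / 1.273 = 1175 mg/L.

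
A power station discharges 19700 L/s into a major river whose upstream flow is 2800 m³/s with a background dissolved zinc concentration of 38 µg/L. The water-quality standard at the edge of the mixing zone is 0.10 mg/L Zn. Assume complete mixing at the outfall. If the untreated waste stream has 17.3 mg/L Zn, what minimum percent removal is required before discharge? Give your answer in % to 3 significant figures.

48.5 %

19700 L/s = 19.7 m³/s.
38 µg/L = 0.038 mg/L.
Mass balance: 0.1·2820 = 19.7·Cₑ + 2800·0.038.
Cₑ = (282 − 106.4) / 19.7 = 8.912 mg/L.
Required removal = 1 − 8.912/17.3 = 48.48 %.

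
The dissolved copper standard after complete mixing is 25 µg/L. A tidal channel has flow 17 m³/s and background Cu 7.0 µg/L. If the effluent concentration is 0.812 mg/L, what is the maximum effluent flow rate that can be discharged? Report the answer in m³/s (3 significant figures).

0.389 m³/s

7.0 µg/L = 0.007 mg/L.
25 µg/L = 0.025 mg/L.
Mass balance at complete mixing: C_std·(Q_w + Q_r) = Q_w·C_e + Q_r·C_b.
Rearranging, Q_w = Q_r·(C_std − C_b)/(C_e − C_std) = 17·(0.025 − 0.007) / (0.812 − 0.025) = 0.3888 m³/s.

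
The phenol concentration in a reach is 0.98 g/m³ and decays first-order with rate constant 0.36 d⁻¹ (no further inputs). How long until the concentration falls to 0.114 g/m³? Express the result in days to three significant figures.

5.98 d

t = ln(C₀/C)/k = ln(0.98/0.114)/0.36 = 2.151/0.36 = 5.976 d.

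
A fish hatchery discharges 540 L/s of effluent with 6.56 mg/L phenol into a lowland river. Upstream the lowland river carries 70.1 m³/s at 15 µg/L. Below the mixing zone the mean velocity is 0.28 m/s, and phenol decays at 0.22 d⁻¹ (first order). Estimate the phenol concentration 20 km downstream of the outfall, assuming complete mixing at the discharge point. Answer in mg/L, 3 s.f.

540 L/s = 0.54 m³/s.
15 µg/L = 0.015 mg/L.
After complete mixing, C₀ = (0.54·6.56 + 70.1·0.015) / 70.64 = 0.06503 mg/L.
Travel time t = 2e+04 m / 0.28 m/s = 7.143e+04 s = 0.8267 d.
C = 0.06503·exp(−0.22·0.8267) = 0.06503·0.8337 = 0.05422 mg/L.

0.0542 mg/L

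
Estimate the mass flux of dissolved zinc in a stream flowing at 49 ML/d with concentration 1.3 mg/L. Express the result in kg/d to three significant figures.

63.7 kg/d

49 ML/d = 0.5671 m³/s.
Mass flux = Q·C = 0.5671 m³/s × 1.3 g/m³ = 0.7373 g/s.
= 0.7373 g/s × 86.4 = 63.7 kg/d.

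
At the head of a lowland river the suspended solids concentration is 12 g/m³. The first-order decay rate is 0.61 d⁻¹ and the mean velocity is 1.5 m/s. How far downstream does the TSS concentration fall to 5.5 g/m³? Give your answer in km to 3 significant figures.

From C = C₀·e^(−kt), t = ln(C₀/C)/k = ln(12/5.5)/0.61 = 0.7802/0.61 = 1.279 d.
Distance = v·t = 1.5 m/s × 1.105e+05 s = 1.658e+05 m = 165.8 km.

166 km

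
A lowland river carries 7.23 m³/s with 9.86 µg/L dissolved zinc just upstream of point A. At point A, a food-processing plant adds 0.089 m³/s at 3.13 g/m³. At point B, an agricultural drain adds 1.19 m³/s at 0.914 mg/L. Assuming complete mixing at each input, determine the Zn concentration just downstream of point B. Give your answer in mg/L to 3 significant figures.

0.169 mg/L

9.86 µg/L = 0.00986 mg/L.
After input A: C = (7.23·0.00986 + 0.089·3.13) / 7.319 = 0.0478 mg/L.
After input B: C = (7.319·0.0478 + 1.19·0.914) / 8.509 = 0.1689 mg/L.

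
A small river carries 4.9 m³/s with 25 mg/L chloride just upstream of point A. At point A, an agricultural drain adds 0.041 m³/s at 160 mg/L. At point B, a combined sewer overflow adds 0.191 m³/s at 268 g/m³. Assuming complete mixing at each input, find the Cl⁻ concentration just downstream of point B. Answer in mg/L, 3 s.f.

35.1 mg/L

After input A: C = (4.9·25 + 0.041·160) / 4.941 = 26.12 mg/L.
After input B: C = (4.941·26.12 + 0.191·268) / 5.132 = 35.12 mg/L.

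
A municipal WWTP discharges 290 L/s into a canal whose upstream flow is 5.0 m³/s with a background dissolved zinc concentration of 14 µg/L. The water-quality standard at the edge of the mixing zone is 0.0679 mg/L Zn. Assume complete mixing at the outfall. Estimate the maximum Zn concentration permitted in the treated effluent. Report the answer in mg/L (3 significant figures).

290 L/s = 0.29 m³/s.
14 µg/L = 0.014 mg/L.
Mass balance: 0.0679·5.29 = 0.29·Cₑ + 5·0.014.
Cₑ = (0.3592 − 0.07) / 0.29 = 0.9972 mg/L.

0.997 mg/L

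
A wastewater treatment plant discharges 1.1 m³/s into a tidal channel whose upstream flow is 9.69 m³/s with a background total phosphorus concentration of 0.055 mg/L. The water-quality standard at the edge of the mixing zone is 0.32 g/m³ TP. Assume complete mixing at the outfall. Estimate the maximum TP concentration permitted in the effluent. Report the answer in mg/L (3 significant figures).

Mass balance: 0.32·10.79 = 1.1·Cₑ + 9.69·0.055.
Cₑ = (3.453 − 0.5329) / 1.1 = 2.654 mg/L.

2.65 mg/L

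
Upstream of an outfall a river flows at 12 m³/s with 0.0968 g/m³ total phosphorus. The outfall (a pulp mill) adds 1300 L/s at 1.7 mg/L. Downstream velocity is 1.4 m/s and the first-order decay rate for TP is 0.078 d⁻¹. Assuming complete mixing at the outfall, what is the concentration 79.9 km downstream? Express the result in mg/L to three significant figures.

1300 L/s = 1.3 m³/s.
After complete mixing, C₀ = (1.3·1.7 + 12·0.0968) / 13.3 = 0.2535 mg/L.
Travel time t = 7.99e+04 m / 1.4 m/s = 5.707e+04 s = 0.6605 d.
C = 0.2535·exp(−0.078·0.6605) = 0.2535·0.9498 = 0.2408 mg/L.

0.241 mg/L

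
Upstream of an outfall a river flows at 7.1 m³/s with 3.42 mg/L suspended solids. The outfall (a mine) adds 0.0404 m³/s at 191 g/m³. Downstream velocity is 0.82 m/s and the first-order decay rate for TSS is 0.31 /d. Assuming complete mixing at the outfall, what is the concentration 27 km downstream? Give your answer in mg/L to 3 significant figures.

After complete mixing, C₀ = (0.0404·191 + 7.1·3.42) / 7.14 = 4.481 mg/L.
Travel time t = 2.7e+04 m / 0.82 m/s = 3.293e+04 s = 0.3811 d.
C = 4.481·exp(−0.31·0.3811) = 4.481·0.8886 = 3.982 mg/L.

3.98 mg/L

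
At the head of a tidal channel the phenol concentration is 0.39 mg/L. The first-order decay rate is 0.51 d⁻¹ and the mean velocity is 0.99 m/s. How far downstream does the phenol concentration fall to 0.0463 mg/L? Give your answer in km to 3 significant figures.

357 km

From C = C₀·e^(−kt), t = ln(C₀/C)/k = ln(0.39/0.0463)/0.51 = 2.131/0.51 = 4.178 d.
Distance = v·t = 0.99 m/s × 3.61e+05 s = 3.574e+05 m = 357.4 km.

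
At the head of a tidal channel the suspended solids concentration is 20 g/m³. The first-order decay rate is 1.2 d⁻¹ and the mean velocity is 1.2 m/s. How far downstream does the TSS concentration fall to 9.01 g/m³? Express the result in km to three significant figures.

From C = C₀·e^(−kt), t = ln(C₀/C)/k = ln(20/9.01)/1.2 = 0.7974/1.2 = 0.6645 d.
Distance = v·t = 1.2 m/s × 5.741e+04 s = 6.89e+04 m = 68.9 km.

68.9 km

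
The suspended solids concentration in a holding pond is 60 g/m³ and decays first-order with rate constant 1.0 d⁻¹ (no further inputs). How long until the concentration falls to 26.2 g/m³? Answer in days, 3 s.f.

t = ln(C₀/C)/k = ln(60/26.2)/1.0 = 0.8286/1.0 = 0.8286 d.

0.829 d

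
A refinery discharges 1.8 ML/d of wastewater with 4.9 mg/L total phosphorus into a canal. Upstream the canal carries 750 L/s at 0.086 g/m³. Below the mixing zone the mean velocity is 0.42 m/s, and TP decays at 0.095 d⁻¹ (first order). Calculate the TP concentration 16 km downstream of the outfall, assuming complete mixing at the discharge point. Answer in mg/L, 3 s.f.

1.8 ML/d = 0.02083 m³/s.
750 L/s = 0.75 m³/s.
After complete mixing, C₀ = (0.02083·4.9 + 0.75·0.086) / 0.7708 = 0.2161 mg/L.
Travel time t = 1.6e+04 m / 0.42 m/s = 3.81e+04 s = 0.4409 d.
C = 0.2161·exp(−0.095·0.4409) = 0.2161·0.959 = 0.2072 mg/L.

0.207 mg/L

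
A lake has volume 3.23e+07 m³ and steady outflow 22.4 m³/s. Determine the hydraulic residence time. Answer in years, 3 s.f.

Q = 22.4 m³/s × 3.156e+07 s/yr = 7.069e+08 m³/yr.
Hydraulic residence time τ = V/Q = 3.23e+07/7.069e+08 = 0.04569 yr.

0.0457 yr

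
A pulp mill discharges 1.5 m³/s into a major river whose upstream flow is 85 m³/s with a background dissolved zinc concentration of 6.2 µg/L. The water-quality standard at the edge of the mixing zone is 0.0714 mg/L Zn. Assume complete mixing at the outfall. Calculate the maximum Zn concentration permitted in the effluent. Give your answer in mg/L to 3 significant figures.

3.77 mg/L

6.2 µg/L = 0.0062 mg/L.
Mass balance: 0.0714·86.5 = 1.5·Cₑ + 85·0.0062.
Cₑ = (6.176 − 0.527) / 1.5 = 3.766 mg/L.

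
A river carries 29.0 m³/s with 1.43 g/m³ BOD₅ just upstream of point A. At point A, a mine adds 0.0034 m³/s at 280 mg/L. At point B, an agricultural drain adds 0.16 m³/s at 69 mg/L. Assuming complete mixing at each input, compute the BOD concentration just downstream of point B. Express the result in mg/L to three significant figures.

1.83 mg/L

After input A: C = (29·1.43 + 0.0034·280) / 29 = 1.463 mg/L.
After input B: C = (29·1.463 + 0.16·69) / 29.16 = 1.833 mg/L.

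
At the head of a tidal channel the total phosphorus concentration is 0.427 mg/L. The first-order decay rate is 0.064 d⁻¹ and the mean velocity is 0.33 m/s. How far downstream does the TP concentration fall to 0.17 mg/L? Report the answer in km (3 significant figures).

From C = C₀·e^(−kt), t = ln(C₀/C)/k = ln(0.427/0.17)/0.064 = 0.921/0.064 = 14.39 d.
Distance = v·t = 0.33 m/s × 1.243e+06 s = 4.103e+05 m = 410.3 km.

410 km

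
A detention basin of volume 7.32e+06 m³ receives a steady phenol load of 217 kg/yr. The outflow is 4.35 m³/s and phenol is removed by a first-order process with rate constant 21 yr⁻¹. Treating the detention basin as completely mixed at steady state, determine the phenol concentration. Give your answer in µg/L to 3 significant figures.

Outflow Q = 4.35 m³/s × 3.156e+07 s/yr = 1.373e+08 m³/yr.
Steady-state CSTR mass balance: W = Q·C + k·V·C, so C = W/(Q + kV).
Q + kV = 1.373e+08 + 21·7.32e+06 = 2.91e+08 m³/yr.
C = 217/2.91e+08 = 7.457e-07 kg/m³ = 0.0007457 mg/L = 0.7457 µg/L.

0.746 µg/L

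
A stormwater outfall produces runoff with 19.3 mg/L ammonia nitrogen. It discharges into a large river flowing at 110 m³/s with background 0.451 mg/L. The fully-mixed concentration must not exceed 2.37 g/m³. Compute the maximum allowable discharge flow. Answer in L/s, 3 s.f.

Mass balance at complete mixing: C_std·(Q_w + Q_r) = Q_w·C_e + Q_r·C_b.
Rearranging, Q_w = Q_r·(C_std − C_b)/(C_e − C_std) = 110·(2.37 − 0.451) / (19.3 − 2.37) = 12.47 m³/s.
= 1.247e+04 L/s.

12500 L/s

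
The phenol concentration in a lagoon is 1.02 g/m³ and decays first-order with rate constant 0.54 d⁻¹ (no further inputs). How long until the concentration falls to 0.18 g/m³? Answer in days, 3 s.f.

t = ln(C₀/C)/k = ln(1.02/0.18)/0.54 = 1.735/0.54 = 3.212 d.

3.21 d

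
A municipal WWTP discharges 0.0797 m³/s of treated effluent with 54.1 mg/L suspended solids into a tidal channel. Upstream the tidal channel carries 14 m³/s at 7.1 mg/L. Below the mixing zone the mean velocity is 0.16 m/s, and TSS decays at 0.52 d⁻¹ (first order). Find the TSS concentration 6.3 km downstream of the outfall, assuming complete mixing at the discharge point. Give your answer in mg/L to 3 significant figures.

5.81 mg/L

After complete mixing, C₀ = (0.0797·54.1 + 14·7.1) / 14.08 = 7.366 mg/L.
Travel time t = 6300 m / 0.16 m/s = 3.938e+04 s = 0.4557 d.
C = 7.366·exp(−0.52·0.4557) = 7.366·0.789 = 5.812 mg/L.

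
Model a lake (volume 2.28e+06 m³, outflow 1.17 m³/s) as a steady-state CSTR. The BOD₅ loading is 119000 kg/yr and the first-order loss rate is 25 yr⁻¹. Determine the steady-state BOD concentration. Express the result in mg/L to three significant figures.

1.27 mg/L

Outflow Q = 1.17 m³/s × 3.156e+07 s/yr = 3.692e+07 m³/yr.
Steady-state CSTR mass balance: W = Q·C + k·V·C, so C = W/(Q + kV).
Q + kV = 3.692e+07 + 25·2.28e+06 = 9.392e+07 m³/yr.
C = 119000/9.392e+07 = 0.001267 kg/m³ = 1.267 mg/L.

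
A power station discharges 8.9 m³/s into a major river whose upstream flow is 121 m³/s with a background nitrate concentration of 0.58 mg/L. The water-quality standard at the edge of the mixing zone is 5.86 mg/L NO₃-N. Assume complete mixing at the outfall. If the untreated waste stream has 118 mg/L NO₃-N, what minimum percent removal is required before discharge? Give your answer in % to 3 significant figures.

34.2 %

Mass balance: 5.86·129.9 = 8.9·Cₑ + 121·0.58.
Cₑ = (761.2 − 70.18) / 8.9 = 77.64 mg/L.
Required removal = 1 − 77.64/118 = 34.2 %.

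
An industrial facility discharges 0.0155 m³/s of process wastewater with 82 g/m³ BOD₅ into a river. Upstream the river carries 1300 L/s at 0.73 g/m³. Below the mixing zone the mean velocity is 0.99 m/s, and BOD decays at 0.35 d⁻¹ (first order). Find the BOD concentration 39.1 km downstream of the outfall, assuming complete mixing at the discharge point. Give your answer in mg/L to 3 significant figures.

1.44 mg/L

1300 L/s = 1.3 m³/s.
After complete mixing, C₀ = (0.0155·82 + 1.3·0.73) / 1.316 = 1.688 mg/L.
Travel time t = 3.91e+04 m / 0.99 m/s = 3.949e+04 s = 0.4571 d.
C = 1.688·exp(−0.35·0.4571) = 1.688·0.8522 = 1.438 mg/L.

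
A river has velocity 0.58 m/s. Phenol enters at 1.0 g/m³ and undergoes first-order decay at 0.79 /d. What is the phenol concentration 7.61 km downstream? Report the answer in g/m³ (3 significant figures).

0.887 g/m³

Travel time t = 7.61 km / 0.58 m/s = 7610/0.58 = 1.312e+04 s = 0.1519 d.
First-order decay: C = 1.0·exp(−0.79·0.1519) = 1.0·0.8869 = 0.8869 g/m³.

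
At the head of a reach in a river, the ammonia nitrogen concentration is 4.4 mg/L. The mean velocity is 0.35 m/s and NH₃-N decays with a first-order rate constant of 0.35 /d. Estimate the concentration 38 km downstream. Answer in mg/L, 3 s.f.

Travel time t = 38 km / 0.35 m/s = 3.8e+04/0.35 = 1.086e+05 s = 1.257 d.
First-order decay: C = 4.4·exp(−0.35·1.257) = 4.4·0.6442 = 2.834 mg/L.

2.83 mg/L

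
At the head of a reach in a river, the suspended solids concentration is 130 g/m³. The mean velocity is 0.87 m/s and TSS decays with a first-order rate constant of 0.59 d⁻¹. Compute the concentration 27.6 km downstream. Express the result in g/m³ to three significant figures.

Travel time t = 27.6 km / 0.87 m/s = 2.76e+04/0.87 = 3.172e+04 s = 0.3672 d.
First-order decay: C = 130·exp(−0.59·0.3672) = 130·0.8052 = 104.7 g/m³.

105 g/m³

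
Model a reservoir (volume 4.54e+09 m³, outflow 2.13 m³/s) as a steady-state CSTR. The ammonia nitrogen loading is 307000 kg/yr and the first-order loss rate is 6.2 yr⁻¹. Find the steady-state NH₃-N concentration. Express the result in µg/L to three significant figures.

10.9 µg/L

Outflow Q = 2.13 m³/s × 3.156e+07 s/yr = 6.722e+07 m³/yr.
Steady-state CSTR mass balance: W = Q·C + k·V·C, so C = W/(Q + kV).
Q + kV = 6.722e+07 + 6.2·4.54e+09 = 2.822e+10 m³/yr.
C = 307000/2.822e+10 = 1.088e-05 kg/m³ = 0.01088 mg/L = 10.88 µg/L.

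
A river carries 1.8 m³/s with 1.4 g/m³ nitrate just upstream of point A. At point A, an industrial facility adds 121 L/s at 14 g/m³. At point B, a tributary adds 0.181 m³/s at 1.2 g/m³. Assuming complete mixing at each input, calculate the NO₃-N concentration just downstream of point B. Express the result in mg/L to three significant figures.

2.11 mg/L

121 L/s = 0.121 m³/s.
After input A: C = (1.8·1.4 + 0.121·14) / 1.921 = 2.194 mg/L.
After input B: C = (1.921·2.194 + 0.181·1.2) / 2.102 = 2.108 mg/L.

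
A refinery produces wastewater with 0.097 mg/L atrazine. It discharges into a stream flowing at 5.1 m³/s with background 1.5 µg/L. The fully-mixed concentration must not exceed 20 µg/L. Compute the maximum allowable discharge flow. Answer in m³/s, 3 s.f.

1.5 µg/L = 0.0015 mg/L.
20 µg/L = 0.02 mg/L.
Mass balance at complete mixing: C_std·(Q_w + Q_r) = Q_w·C_e + Q_r·C_b.
Rearranging, Q_w = Q_r·(C_std − C_b)/(C_e − C_std) = 5.1·(0.02 − 0.0015) / (0.097 − 0.02) = 1.225 m³/s.

1.23 m³/s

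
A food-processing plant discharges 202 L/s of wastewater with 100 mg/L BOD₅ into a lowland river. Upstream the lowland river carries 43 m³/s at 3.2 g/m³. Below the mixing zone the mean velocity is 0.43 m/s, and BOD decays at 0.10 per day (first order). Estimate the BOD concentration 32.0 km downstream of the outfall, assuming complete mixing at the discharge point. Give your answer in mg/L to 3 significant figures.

202 L/s = 0.202 m³/s.
After complete mixing, C₀ = (0.202·100 + 43·3.2) / 43.2 = 3.653 mg/L.
Travel time t = 3.2e+04 m / 0.43 m/s = 7.442e+04 s = 0.8613 d.
C = 3.653·exp(−0.10·0.8613) = 3.653·0.9175 = 3.351 mg/L.

3.35 mg/L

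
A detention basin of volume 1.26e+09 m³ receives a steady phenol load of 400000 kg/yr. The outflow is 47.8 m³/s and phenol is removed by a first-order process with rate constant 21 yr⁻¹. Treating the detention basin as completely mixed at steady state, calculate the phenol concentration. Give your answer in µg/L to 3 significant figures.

Outflow Q = 47.8 m³/s × 3.156e+07 s/yr = 1.508e+09 m³/yr.
Steady-state CSTR mass balance: W = Q·C + k·V·C, so C = W/(Q + kV).
Q + kV = 1.508e+09 + 21·1.26e+09 = 2.797e+10 m³/yr.
C = 400000/2.797e+10 = 1.43e-05 kg/m³ = 0.0143 mg/L = 14.3 µg/L.

14.3 µg/L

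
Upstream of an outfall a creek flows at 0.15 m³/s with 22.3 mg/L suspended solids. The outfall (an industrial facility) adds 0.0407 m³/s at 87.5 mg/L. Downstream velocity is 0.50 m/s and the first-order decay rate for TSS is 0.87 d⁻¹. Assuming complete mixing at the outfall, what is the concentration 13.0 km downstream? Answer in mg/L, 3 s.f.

27.9 mg/L

After complete mixing, C₀ = (0.0407·87.5 + 0.15·22.3) / 0.1907 = 36.22 mg/L.
Travel time t = 1.3e+04 m / 0.50 m/s = 2.6e+04 s = 0.3009 d.
C = 36.22·exp(−0.87·0.3009) = 36.22·0.7697 = 27.87 mg/L.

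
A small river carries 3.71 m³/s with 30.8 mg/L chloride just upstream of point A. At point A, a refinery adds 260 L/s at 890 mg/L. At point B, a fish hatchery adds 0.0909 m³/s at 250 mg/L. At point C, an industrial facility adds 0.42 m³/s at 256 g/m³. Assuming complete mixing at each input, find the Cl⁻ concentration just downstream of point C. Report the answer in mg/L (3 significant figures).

260 L/s = 0.26 m³/s.
After input A: C = (3.71·30.8 + 0.26·890) / 3.97 = 87.07 mg/L.
After input B: C = (3.97·87.07 + 0.0909·250) / 4.061 = 90.72 mg/L.
After input C: C = (4.061·90.72 + 0.42·256) / 4.481 = 106.2 mg/L.

106 mg/L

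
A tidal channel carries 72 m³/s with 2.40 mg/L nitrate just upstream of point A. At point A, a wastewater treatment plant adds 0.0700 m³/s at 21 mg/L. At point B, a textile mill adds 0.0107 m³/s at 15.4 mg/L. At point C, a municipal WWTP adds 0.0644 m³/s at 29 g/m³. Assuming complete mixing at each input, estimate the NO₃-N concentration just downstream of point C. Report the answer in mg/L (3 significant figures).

After input A: C = (72·2.4 + 0.07·21) / 72.07 = 2.418 mg/L.
After input B: C = (72.07·2.418 + 0.0107·15.4) / 72.08 = 2.42 mg/L.
After input C: C = (72.08·2.42 + 0.0644·29) / 72.15 = 2.444 mg/L.

2.44 mg/L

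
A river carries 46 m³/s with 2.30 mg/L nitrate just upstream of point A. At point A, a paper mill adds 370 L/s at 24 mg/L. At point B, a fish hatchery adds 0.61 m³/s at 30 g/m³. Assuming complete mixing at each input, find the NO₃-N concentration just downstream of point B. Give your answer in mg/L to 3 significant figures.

370 L/s = 0.37 m³/s.
After input A: C = (46·2.3 + 0.37·24) / 46.37 = 2.473 mg/L.
After input B: C = (46.37·2.473 + 0.61·30) / 46.98 = 2.831 mg/L.

2.83 mg/L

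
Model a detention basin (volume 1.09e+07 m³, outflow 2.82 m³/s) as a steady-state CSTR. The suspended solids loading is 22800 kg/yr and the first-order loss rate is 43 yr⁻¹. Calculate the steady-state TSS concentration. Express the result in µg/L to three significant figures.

Outflow Q = 2.82 m³/s × 3.156e+07 s/yr = 8.899e+07 m³/yr.
Steady-state CSTR mass balance: W = Q·C + k·V·C, so C = W/(Q + kV).
Q + kV = 8.899e+07 + 43·1.09e+07 = 5.577e+08 m³/yr.
C = 22800/5.577e+08 = 4.088e-05 kg/m³ = 0.04088 mg/L = 40.88 µg/L.

40.9 µg/L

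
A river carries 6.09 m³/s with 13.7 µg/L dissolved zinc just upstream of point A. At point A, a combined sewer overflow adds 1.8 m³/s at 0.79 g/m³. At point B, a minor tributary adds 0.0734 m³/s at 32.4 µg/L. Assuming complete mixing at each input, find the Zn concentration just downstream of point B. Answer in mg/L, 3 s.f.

0.189 mg/L

13.7 µg/L = 0.0137 mg/L.
After input A: C = (6.09·0.0137 + 1.8·0.79) / 7.89 = 0.1908 mg/L.
32.4 µg/L = 0.0324 mg/L.
After input B: C = (7.89·0.1908 + 0.0734·0.0324) / 7.963 = 0.1893 mg/L.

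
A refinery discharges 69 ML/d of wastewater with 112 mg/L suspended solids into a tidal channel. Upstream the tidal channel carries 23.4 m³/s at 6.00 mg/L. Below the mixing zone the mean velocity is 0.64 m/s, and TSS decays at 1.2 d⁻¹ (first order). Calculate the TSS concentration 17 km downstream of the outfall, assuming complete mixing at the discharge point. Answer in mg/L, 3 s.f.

6.57 mg/L

69 ML/d = 0.7986 m³/s.
After complete mixing, C₀ = (0.7986·112 + 23.4·6) / 24.2 = 9.498 mg/L.
Travel time t = 1.7e+04 m / 0.64 m/s = 2.656e+04 s = 0.3074 d.
C = 9.498·exp(−1.2·0.3074) = 9.498·0.6915 = 6.568 mg/L.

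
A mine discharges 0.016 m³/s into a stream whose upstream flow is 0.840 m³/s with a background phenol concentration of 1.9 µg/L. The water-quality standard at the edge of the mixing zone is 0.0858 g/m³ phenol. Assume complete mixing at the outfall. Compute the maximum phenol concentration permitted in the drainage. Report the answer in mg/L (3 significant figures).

4.49 mg/L

1.9 µg/L = 0.0019 mg/L.
Mass balance: 0.0858·0.856 = 0.016·Cₑ + 0.84·0.0019.
Cₑ = (0.07344 − 0.001596) / 0.016 = 4.491 mg/L.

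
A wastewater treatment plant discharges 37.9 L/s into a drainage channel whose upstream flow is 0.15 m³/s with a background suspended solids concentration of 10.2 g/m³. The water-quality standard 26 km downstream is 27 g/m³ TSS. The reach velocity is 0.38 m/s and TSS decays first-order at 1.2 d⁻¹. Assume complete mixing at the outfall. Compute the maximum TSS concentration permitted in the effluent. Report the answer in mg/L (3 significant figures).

37.9 L/s = 0.0379 m³/s.
Travel time to the compliance point: t = 2.6e+04/0.38 = 6.842e+04 s = 0.7919 d; decay factor exp(−1.2·0.7919) = 0.3866.
So the concentration just after mixing may be at most 27/0.3866 = 69.83 mg/L.
Mass balance: 69.83·0.1879 = 0.0379·Cₑ + 0.15·10.2.
Cₑ = (13.12 − 1.53) / 0.0379 = 305.9 mg/L.

306 mg/L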